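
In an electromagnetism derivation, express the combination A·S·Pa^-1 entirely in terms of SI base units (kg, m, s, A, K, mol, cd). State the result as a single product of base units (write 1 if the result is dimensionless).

S = 1/Ω (conductance is reciprocal resistance),
    = kg⁻¹·m⁻²·s³·A².
Pa = N/m² (pressure = force per area),
    = kg·m⁻¹·s⁻².
So Pa⁻¹ = kg⁻¹·m·s².
Combining: A·S·Pa⁻¹ = A · (kg⁻¹·m⁻²·s³·A²) · (kg⁻¹·m·s²) = kg⁻²·m⁻¹·s⁵·A³.

kg⁻²·m⁻¹·s⁵·A³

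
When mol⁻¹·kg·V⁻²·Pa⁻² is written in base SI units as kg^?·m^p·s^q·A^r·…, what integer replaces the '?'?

V = kg·m²·s⁻³·A⁻¹.
So V⁻² = kg⁻²·m⁻⁴·s⁶·A².
Pa = kg·m⁻¹·s⁻².
So Pa⁻² = kg⁻²·m²·s⁴.
Combining: mol⁻¹·kg·V⁻²·Pa⁻² = mol⁻¹ · kg · (kg⁻²·m⁻⁴·s⁶·A²) · (kg⁻²·m²·s⁴) = kg⁻³·m⁻²·s¹⁰·A²·mol⁻¹.
The exponent of kg is -3.

-3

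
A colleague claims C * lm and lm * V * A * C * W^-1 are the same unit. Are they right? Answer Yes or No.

Yes

Left side:
  C = A·s = s·A (charge = current × time).
  lm = cd·sr = cd (luminous flux; sr is dimensionless).
  Combining: C·lm = (s·A) · cd = s·A·cd.
Right side:
  lm = cd·sr = cd (luminous flux; sr is dimensionless).
  V = W/A (potential = power per current),
      = kg·m²·s⁻³·A⁻¹.
  C = A·s = s·A (charge = current × time).
  W = J/s (power = energy per time),
      = kg·m²·s⁻³.
  So W⁻¹ = kg⁻¹·m⁻²·s³.
  Combining: lm·V·A·C·W⁻¹ = cd · (kg·m²·s⁻³·A⁻¹) · A · (s·A) · (kg⁻¹·m⁻²·s³) = s·A·cd.
Both reduce to s·A·cd.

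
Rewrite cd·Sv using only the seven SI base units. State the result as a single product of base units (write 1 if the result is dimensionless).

Sv = J/kg (equivalent dose = energy per mass),
    = m²·s⁻².
Combining: cd·Sv = cd · (m²·s⁻²) = m²·s⁻²·cd.

m²·s⁻²·cd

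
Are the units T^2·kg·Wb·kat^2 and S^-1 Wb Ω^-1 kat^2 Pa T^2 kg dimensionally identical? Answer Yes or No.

Left side:
  T = Wb/m² (flux density = flux per area),
      = kg·s⁻²·A⁻¹.
  So T² = kg²·s⁻⁴·A⁻².
  Wb = V·s (flux: a volt is a weber per second),
      = kg·m²·s⁻²·A⁻¹.
  kat = mol/s = s⁻¹·mol (catalytic activity).
  So kat² = s⁻²·mol².
  Combining: T²·kg·Wb·kat² = (kg²·s⁻⁴·A⁻²) · kg · (kg·m²·s⁻²·A⁻¹) · (s⁻²·mol²) = kg⁴·m²·s⁻⁸·A⁻³·mol².
Right side:
  S = kg⁻¹·m⁻²·s³·A².
  So S⁻¹ = kg·m²·s⁻³·A⁻².
  Wb = kg·m²·s⁻²·A⁻¹.
  Ω = kg·m²·s⁻³·A⁻².
  So Ω⁻¹ = kg⁻¹·m⁻²·s³·A².
  kat = s⁻¹·mol.
  So kat² = s⁻²·mol².
  Pa = kg·m⁻¹·s⁻².
  T = kg·s⁻²·A⁻¹.
  So T² = kg²·s⁻⁴·A⁻².
  Combining: S⁻¹·Wb·Ω⁻¹·kat²·Pa·T²·kg = (kg·m²·s⁻³·A⁻²) · (kg·m²·s⁻²·A⁻¹) · (kg⁻¹·m⁻²·s³·A²) · (s⁻²·mol²) · (kg·m⁻¹·s⁻²) · (kg²·s⁻⁴·A⁻²) · kg = kg⁵·m·s⁻¹⁰·A⁻³·mol².
Left is kg⁴·m²·s⁻⁸·A⁻³·mol²; right is kg⁵·m·s⁻¹⁰·A⁻³·mol² — different.

No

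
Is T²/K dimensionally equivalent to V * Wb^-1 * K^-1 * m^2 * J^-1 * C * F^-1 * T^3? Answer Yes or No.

No

Left side:
  T = kg·s⁻²·A⁻¹.
  So T² = kg²·s⁻⁴·A⁻².
  Combining: K⁻¹·T² = K⁻¹ · (kg²·s⁻⁴·A⁻²) = kg²·s⁻⁴·A⁻²·K⁻¹.
Right side:
  V = W/A (potential = power per current),
      = kg·m²·s⁻³·A⁻¹.
  Wb = V·s (flux: a volt is a weber per second),
      = kg·m²·s⁻²·A⁻¹.
  So Wb⁻¹ = kg⁻¹·m⁻²·s²·A.
  J = N·m (work = force × distance),
      = kg·m²·s⁻².
  So J⁻¹ = kg⁻¹·m⁻²·s².
  C = A·s = s·A (charge = current × time).
  F = C/V (capacitance = charge per voltage),
      = A·s/(kg·m²·s⁻³·A⁻¹) (substituting C and V),
      = kg⁻¹·m⁻²·s⁴·A².
  So F⁻¹ = kg·m²·s⁻⁴·A⁻².
  T = Wb/m² (flux density = flux per area),
      = kg·s⁻²·A⁻¹.
  So T³ = kg³·s⁻⁶·A⁻³.
  Combining: V·Wb⁻¹·K⁻¹·m²·J⁻¹·C·F⁻¹·T³ = (kg·m²·s⁻³·A⁻¹) · (kg⁻¹·m⁻²·s²·A) · K⁻¹ · m² · (kg⁻¹·m⁻²·s²) · (s·A) · (kg·m²·s⁻⁴·A⁻²) · (kg³·s⁻⁶·A⁻³) = kg³·m²·s⁻⁸·A⁻⁴·K⁻¹.
Left is kg²·s⁻⁴·A⁻²·K⁻¹; right is kg³·m²·s⁻⁸·A⁻⁴·K⁻¹ — different.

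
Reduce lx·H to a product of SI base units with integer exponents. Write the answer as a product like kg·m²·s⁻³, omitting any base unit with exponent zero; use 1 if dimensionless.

lx = lm/m² (illuminance = luminous flux per area),
    = m⁻²·cd.
H = Wb/A (inductance = flux per current),
    = kg·m²·s⁻²·A⁻².
Combining: lx·H = (m⁻²·cd) · (kg·m²·s⁻²·A⁻²) = kg·s⁻²·A⁻²·cd.

kg·s⁻²·A⁻²·cd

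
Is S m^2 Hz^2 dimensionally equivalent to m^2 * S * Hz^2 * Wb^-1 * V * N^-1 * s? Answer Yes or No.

Left side:
  S = 1/Ω (conductance is reciprocal resistance),
      = kg⁻¹·m⁻²·s³·A².
  Hz = 1/s = s⁻¹ (frequency is cycles per second).
  So Hz² = s⁻².
  Combining: S·m²·Hz² = (kg⁻¹·m⁻²·s³·A²) · m² · s⁻² = kg⁻¹·s·A².
Right side:
  S = 1/Ω (conductance is reciprocal resistance),
      = kg⁻¹·m⁻²·s³·A².
  Hz = 1/s = s⁻¹ (frequency is cycles per second).
  So Hz² = s⁻².
  Wb = V·s (flux: a volt is a weber per second),
      = kg·m²·s⁻²·A⁻¹.
  So Wb⁻¹ = kg⁻¹·m⁻²·s²·A.
  V = W/A (potential = power per current),
      = kg·m²·s⁻³·A⁻¹.
  N = kg·m/s² = kg·m·s⁻² (force = mass × acceleration).
  So N⁻¹ = kg⁻¹·m⁻¹·s².
  Combining: m²·S·Hz²·Wb⁻¹·V·N⁻¹·s = m² · (kg⁻¹·m⁻²·s³·A²) · s⁻² · (kg⁻¹·m⁻²·s²·A) · (kg·m²·s⁻³·A⁻¹) · (kg⁻¹·m⁻¹·s²) · s = kg⁻²·m⁻¹·s³·A².
Left is kg⁻¹·s·A²; right is kg⁻²·m⁻¹·s³·A² — different.

No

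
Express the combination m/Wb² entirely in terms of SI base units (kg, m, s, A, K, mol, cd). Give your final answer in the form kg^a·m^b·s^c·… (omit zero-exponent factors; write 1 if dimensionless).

Wb = V·s (flux: a volt is a weber per second),
    = kg·m²·s⁻²·A⁻¹.
So Wb⁻² = kg⁻²·m⁻⁴·s⁴·A².
Combining: m·Wb⁻² = m · (kg⁻²·m⁻⁴·s⁴·A²) = kg⁻²·m⁻³·s⁴·A².

kg⁻²·m⁻³·s⁴·A²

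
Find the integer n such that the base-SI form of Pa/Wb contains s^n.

0

Wb = kg·m²·s⁻²·A⁻¹.
So Wb⁻¹ = kg⁻¹·m⁻²·s²·A.
Pa = kg·m⁻¹·s⁻².
Combining: Wb⁻¹·Pa = (kg⁻¹·m⁻²·s²·A) · (kg·m⁻¹·s⁻²) = m⁻³·A.
The exponent of s is 0.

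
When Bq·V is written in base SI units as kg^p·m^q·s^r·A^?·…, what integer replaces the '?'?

Bq = 1/s = s⁻¹ (activity is decays per second).
V = W/A (potential = power per current),
    = kg·m²·s⁻³·A⁻¹.
Combining: Bq·V = s⁻¹ · (kg·m²·s⁻³·A⁻¹) = kg·m²·s⁻⁴·A⁻¹.
The exponent of A is -1.

-1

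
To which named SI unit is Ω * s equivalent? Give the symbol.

H

Ω = V/A (resistance = voltage per current),
    = kg·m²·s⁻³·A⁻².
Combining: Ω·s = (kg·m²·s⁻³·A⁻²) · s = kg·m²·s⁻²·A⁻².
kg·m²·s⁻²·A⁻² is the base-SI form of the henry.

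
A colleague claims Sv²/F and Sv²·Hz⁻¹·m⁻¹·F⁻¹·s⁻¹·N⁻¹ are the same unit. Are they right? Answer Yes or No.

No

Left side:
  Sv = J/kg (equivalent dose = energy per mass),
      = m²·s⁻².
  So Sv² = m⁴·s⁻⁴.
  F = C/V (capacitance = charge per voltage),
      = A·s/(kg·m²·s⁻³·A⁻¹) (substituting C and V),
      = kg⁻¹·m⁻²·s⁴·A².
  So F⁻¹ = kg·m²·s⁻⁴·A⁻².
  Combining: Sv²·F⁻¹ = (m⁴·s⁻⁴) · (kg·m²·s⁻⁴·A⁻²) = kg·m⁶·s⁻⁸·A⁻².
Right side:
  Sv = m²·s⁻².
  So Sv² = m⁴·s⁻⁴.
  Hz = s⁻¹.
  So Hz⁻¹ = s.
  F = kg⁻¹·m⁻²·s⁴·A².
  So F⁻¹ = kg·m²·s⁻⁴·A⁻².
  N = kg·m·s⁻².
  So N⁻¹ = kg⁻¹·m⁻¹·s².
  Combining: Sv²·Hz⁻¹·m⁻¹·F⁻¹·s⁻¹·N⁻¹ = (m⁴·s⁻⁴) · s · m⁻¹ · (kg·m²·s⁻⁴·A⁻²) · s⁻¹ · (kg⁻¹·m⁻¹·s²) = m⁴·s⁻⁶·A⁻².
Left is kg·m⁶·s⁻⁸·A⁻²; right is m⁴·s⁻⁶·A⁻² — different.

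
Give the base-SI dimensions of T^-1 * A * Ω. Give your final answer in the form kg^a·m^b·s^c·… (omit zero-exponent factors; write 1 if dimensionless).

T = kg·s⁻²·A⁻¹.
So T⁻¹ = kg⁻¹·s²·A.
Ω = kg·m²·s⁻³·A⁻².
Combining: T⁻¹·A·Ω = (kg⁻¹·s²·A) · A · (kg·m²·s⁻³·A⁻²) = m²·s⁻¹.

m²·s⁻¹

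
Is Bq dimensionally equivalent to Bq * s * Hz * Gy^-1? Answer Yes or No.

No

Left side:
  Bq = s⁻¹.
Right side:
  Bq = s⁻¹.
  Hz = s⁻¹.
  Gy = m²·s⁻².
  So Gy⁻¹ = m⁻²·s².
  Combining: Bq·s·Hz·Gy⁻¹ = s⁻¹ · s · s⁻¹ · (m⁻²·s²) = m⁻²·s.
Left is s⁻¹; right is m⁻²·s — different.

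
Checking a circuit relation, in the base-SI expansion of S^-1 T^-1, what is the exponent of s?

-1

S = 1/Ω (conductance is reciprocal resistance),
    = kg⁻¹·m⁻²·s³·A².
So S⁻¹ = kg·m²·s⁻³·A⁻².
T = Wb/m² (flux density = flux per area),
    = kg·s⁻²·A⁻¹.
So T⁻¹ = kg⁻¹·s²·A.
Combining: S⁻¹·T⁻¹ = (kg·m²·s⁻³·A⁻²) · (kg⁻¹·s²·A) = m²·s⁻¹·A⁻¹.
The exponent of s is -1.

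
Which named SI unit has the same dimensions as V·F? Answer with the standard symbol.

V = kg·m²·s⁻³·A⁻¹.
F = kg⁻¹·m⁻²·s⁴·A².
Combining: V·F = (kg·m²·s⁻³·A⁻¹) · (kg⁻¹·m⁻²·s⁴·A²) = s·A.
s·A is the base-SI form of the coulomb.

C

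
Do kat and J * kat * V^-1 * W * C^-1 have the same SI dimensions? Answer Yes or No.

No

Left side:
  kat = mol/s = s⁻¹·mol (catalytic activity).
Right side:
  J = kg·m²·s⁻².
  kat = s⁻¹·mol.
  V = kg·m²·s⁻³·A⁻¹.
  So V⁻¹ = kg⁻¹·m⁻²·s³·A.
  W = kg·m²·s⁻³.
  C = s·A.
  So C⁻¹ = s⁻¹·A⁻¹.
  Combining: J·kat·V⁻¹·W·C⁻¹ = (kg·m²·s⁻²) · (s⁻¹·mol) · (kg⁻¹·m⁻²·s³·A) · (kg·m²·s⁻³) · (s⁻¹·A⁻¹) = kg·m²·s⁻⁴·mol.
Left is s⁻¹·mol; right is kg·m²·s⁻⁴·mol — different.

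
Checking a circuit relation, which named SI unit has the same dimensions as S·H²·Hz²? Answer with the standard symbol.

Ω

S = kg⁻¹·m⁻²·s³·A².
H = kg·m²·s⁻²·A⁻².
So H² = kg²·m⁴·s⁻⁴·A⁻⁴.
Hz = s⁻¹.
So Hz² = s⁻².
Combining: S·H²·Hz² = (kg⁻¹·m⁻²·s³·A²) · (kg²·m⁴·s⁻⁴·A⁻⁴) · s⁻² = kg·m²·s⁻³·A⁻².
kg·m²·s⁻³·A⁻² is the base-SI form of the ohm.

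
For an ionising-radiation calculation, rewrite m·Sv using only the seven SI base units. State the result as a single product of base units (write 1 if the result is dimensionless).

m³·s⁻²

Sv = m²·s⁻².
Combining: m·Sv = m · (m²·s⁻²) = m³·s⁻².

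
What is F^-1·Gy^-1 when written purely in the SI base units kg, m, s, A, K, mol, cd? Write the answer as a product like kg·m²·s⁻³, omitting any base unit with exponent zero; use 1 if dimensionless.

F = C/V (capacitance = charge per voltage),
    = A·s/(kg·m²·s⁻³·A⁻¹) (substituting C and V),
    = kg⁻¹·m⁻²·s⁴·A².
So F⁻¹ = kg·m²·s⁻⁴·A⁻².
Gy = J/kg (absorbed dose = energy per mass),
    = m²·s⁻².
So Gy⁻¹ = m⁻²·s².
Combining: F⁻¹·Gy⁻¹ = (kg·m²·s⁻⁴·A⁻²) · (m⁻²·s²) = kg·s⁻²·A⁻².

kg·s⁻²·A⁻²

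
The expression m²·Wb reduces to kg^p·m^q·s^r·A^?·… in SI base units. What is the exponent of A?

-1

Wb = kg·m²·s⁻²·A⁻¹.
Combining: m²·Wb = m² · (kg·m²·s⁻²·A⁻¹) = kg·m⁴·s⁻²·A⁻¹.
The exponent of A is -1.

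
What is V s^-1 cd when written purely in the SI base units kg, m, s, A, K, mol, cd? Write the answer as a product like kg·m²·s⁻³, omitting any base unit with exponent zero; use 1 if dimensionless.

V = W/A (potential = power per current),
    = kg·m²·s⁻³·A⁻¹.
Combining: V·s⁻¹·cd = (kg·m²·s⁻³·A⁻¹) · s⁻¹ · cd = kg·m²·s⁻⁴·A⁻¹·cd.

kg·m²·s⁻⁴·A⁻¹·cd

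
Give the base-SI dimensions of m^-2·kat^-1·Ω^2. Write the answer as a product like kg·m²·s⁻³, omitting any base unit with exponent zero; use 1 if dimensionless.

kg²·m²·s⁻⁵·A⁻⁴·mol⁻¹

kat = mol/s = s⁻¹·mol (catalytic activity).
So kat⁻¹ = s·mol⁻¹.
Ω = V/A (resistance = voltage per current),
    = kg·m²·s⁻³·A⁻².
So Ω² = kg²·m⁴·s⁻⁶·A⁻⁴.
Combining: m⁻²·kat⁻¹·Ω² = m⁻² · (s·mol⁻¹) · (kg²·m⁴·s⁻⁶·A⁻⁴) = kg²·m²·s⁻⁵·A⁻⁴·mol⁻¹.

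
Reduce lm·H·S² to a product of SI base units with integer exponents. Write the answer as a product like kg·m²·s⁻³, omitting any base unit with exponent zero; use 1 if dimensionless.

lm = cd.
H = kg·m²·s⁻²·A⁻².
S = kg⁻¹·m⁻²·s³·A².
So S² = kg⁻²·m⁻⁴·s⁶·A⁴.
Combining: lm·H·S² = cd · (kg·m²·s⁻²·A⁻²) · (kg⁻²·m⁻⁴·s⁶·A⁴) = kg⁻¹·m⁻²·s⁴·A²·cd.

kg⁻¹·m⁻²·s⁴·A²·cd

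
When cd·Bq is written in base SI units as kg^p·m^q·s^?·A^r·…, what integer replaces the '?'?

Bq = s⁻¹.
Combining: cd·Bq = cd · s⁻¹ = s⁻¹·cd.
The exponent of s is -1.

-1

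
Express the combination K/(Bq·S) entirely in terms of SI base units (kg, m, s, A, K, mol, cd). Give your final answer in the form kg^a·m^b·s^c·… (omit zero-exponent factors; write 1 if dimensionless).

Bq = s⁻¹.
So Bq⁻¹ = s.
S = kg⁻¹·m⁻²·s³·A².
So S⁻¹ = kg·m²·s⁻³·A⁻².
Combining: Bq⁻¹·S⁻¹·K = s · (kg·m²·s⁻³·A⁻²) · K = kg·m²·s⁻²·A⁻²·K.

kg·m²·s⁻²·A⁻²·K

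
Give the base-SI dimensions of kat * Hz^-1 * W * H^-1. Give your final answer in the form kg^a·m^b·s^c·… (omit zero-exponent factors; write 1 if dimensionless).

s⁻¹·A²·mol

kat = mol/s = s⁻¹·mol (catalytic activity).
Hz = 1/s = s⁻¹ (frequency is cycles per second).
So Hz⁻¹ = s.
W = J/s (power = energy per time),
    = kg·m²·s⁻³.
H = Wb/A (inductance = flux per current),
    = kg·m²·s⁻²·A⁻².
So H⁻¹ = kg⁻¹·m⁻²·s²·A².
Combining: kat·Hz⁻¹·W·H⁻¹ = (s⁻¹·mol) · s · (kg·m²·s⁻³) · (kg⁻¹·m⁻²·s²·A²) = s⁻¹·A²·mol.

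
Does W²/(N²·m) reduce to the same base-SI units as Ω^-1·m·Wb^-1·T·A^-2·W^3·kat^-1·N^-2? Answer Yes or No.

Left side:
  N = kg·m·s⁻².
  So N⁻² = kg⁻²·m⁻²·s⁴.
  W = kg·m²·s⁻³.
  So W² = kg²·m⁴·s⁻⁶.
  Combining: N⁻²·W²·m⁻¹ = (kg⁻²·m⁻²·s⁴) · (kg²·m⁴·s⁻⁶) · m⁻¹ = m·s⁻².
Right side:
  Ω = V/A (resistance = voltage per current),
      = kg·m²·s⁻³·A⁻².
  So Ω⁻¹ = kg⁻¹·m⁻²·s³·A².
  Wb = V·s (flux: a volt is a weber per second),
      = kg·m²·s⁻²·A⁻¹.
  So Wb⁻¹ = kg⁻¹·m⁻²·s²·A.
  T = Wb/m² (flux density = flux per area),
      = kg·s⁻²·A⁻¹.
  W = J/s (power = energy per time),
      = kg·m²·s⁻³.
  So W³ = kg³·m⁶·s⁻⁹.
  kat = mol/s = s⁻¹·mol (catalytic activity).
  So kat⁻¹ = s·mol⁻¹.
  N = kg·m/s² = kg·m·s⁻² (force = mass × acceleration).
  So N⁻² = kg⁻²·m⁻²·s⁴.
  Combining: Ω⁻¹·m·Wb⁻¹·T·A⁻²·W³·kat⁻¹·N⁻² = (kg⁻¹·m⁻²·s³·A²) · m · (kg⁻¹·m⁻²·s²·A) · (kg·s⁻²·A⁻¹) · A⁻² · (kg³·m⁶·s⁻⁹) · (s·mol⁻¹) · (kg⁻²·m⁻²·s⁴) = m·s⁻¹·mol⁻¹.
Left is m·s⁻²; right is m·s⁻¹·mol⁻¹ — different.

No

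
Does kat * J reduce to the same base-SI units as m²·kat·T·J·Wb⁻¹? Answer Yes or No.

Yes

Left side:
  kat = mol/s = s⁻¹·mol (catalytic activity).
  J = N·m (work = force × distance),
      = kg·m²·s⁻².
  Combining: kat·J = (s⁻¹·mol) · (kg·m²·s⁻²) = kg·m²·s⁻³·mol.
Right side:
  kat = s⁻¹·mol.
  T = kg·s⁻²·A⁻¹.
  J = kg·m²·s⁻².
  Wb = kg·m²·s⁻²·A⁻¹.
  So Wb⁻¹ = kg⁻¹·m⁻²·s²·A.
  Combining: m²·kat·T·J·Wb⁻¹ = m² · (s⁻¹·mol) · (kg·s⁻²·A⁻¹) · (kg·m²·s⁻²) · (kg⁻¹·m⁻²·s²·A) = kg·m²·s⁻³·mol.
Both reduce to kg·m²·s⁻³·mol.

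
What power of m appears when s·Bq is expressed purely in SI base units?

Bq = s⁻¹.
Combining: s·Bq = s · s⁻¹ = 1.
The exponent of m is 0.

0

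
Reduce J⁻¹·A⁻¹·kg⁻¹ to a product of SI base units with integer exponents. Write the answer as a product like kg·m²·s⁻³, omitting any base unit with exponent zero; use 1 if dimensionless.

J = N·m (work = force × distance),
    = kg·m²·s⁻².
So J⁻¹ = kg⁻¹·m⁻²·s².
Combining: J⁻¹·A⁻¹·kg⁻¹ = (kg⁻¹·m⁻²·s²) · A⁻¹ · kg⁻¹ = kg⁻²·m⁻²·s²·A⁻¹.

kg⁻²·m⁻²·s²·A⁻¹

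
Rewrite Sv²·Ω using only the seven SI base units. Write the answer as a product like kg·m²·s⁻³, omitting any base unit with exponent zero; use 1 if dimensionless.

kg·m⁶·s⁻⁷·A⁻²

Sv = J/kg (equivalent dose = energy per mass),
    = m²·s⁻².
So Sv² = m⁴·s⁻⁴.
Ω = V/A (resistance = voltage per current),
    = kg·m²·s⁻³·A⁻².
Combining: Sv²·Ω = (m⁴·s⁻⁴) · (kg·m²·s⁻³·A⁻²) = kg·m⁶·s⁻⁷·A⁻².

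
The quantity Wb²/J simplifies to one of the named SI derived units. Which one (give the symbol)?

H

J = kg·m²·s⁻².
So J⁻¹ = kg⁻¹·m⁻²·s².
Wb = kg·m²·s⁻²·A⁻¹.
So Wb² = kg²·m⁴·s⁻⁴·A⁻².
Combining: J⁻¹·Wb² = (kg⁻¹·m⁻²·s²) · (kg²·m⁴·s⁻⁴·A⁻²) = kg·m²·s⁻²·A⁻².
kg·m²·s⁻²·A⁻² is the base-SI form of the henry.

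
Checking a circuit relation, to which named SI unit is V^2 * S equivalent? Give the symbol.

W

V = W/A (potential = power per current),
    = kg·m²·s⁻³·A⁻¹.
So V² = kg²·m⁴·s⁻⁶·A⁻².
S = 1/Ω (conductance is reciprocal resistance),
    = kg⁻¹·m⁻²·s³·A².
Combining: V²·S = (kg²·m⁴·s⁻⁶·A⁻²) · (kg⁻¹·m⁻²·s³·A²) = kg·m²·s⁻³.
kg·m²·s⁻³ is the base-SI form of the watt.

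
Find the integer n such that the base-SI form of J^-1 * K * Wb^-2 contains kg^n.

-3

J = N·m (work = force × distance),
    = kg·m²·s⁻².
So J⁻¹ = kg⁻¹·m⁻²·s².
Wb = V·s (flux: a volt is a weber per second),
    = kg·m²·s⁻²·A⁻¹.
So Wb⁻² = kg⁻²·m⁻⁴·s⁴·A².
Combining: J⁻¹·K·Wb⁻² = (kg⁻¹·m⁻²·s²) · K · (kg⁻²·m⁻⁴·s⁴·A²) = kg⁻³·m⁻⁶·s⁶·A²·K.
The exponent of kg is -3.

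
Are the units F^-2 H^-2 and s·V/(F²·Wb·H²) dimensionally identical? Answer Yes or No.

Left side:
  F = kg⁻¹·m⁻²·s⁴·A².
  So F⁻² = kg²·m⁴·s⁻⁸·A⁻⁴.
  H = kg·m²·s⁻²·A⁻².
  So H⁻² = kg⁻²·m⁻⁴·s⁴·A⁴.
  Combining: F⁻²·H⁻² = (kg²·m⁴·s⁻⁸·A⁻⁴) · (kg⁻²·m⁻⁴·s⁴·A⁴) = s⁻⁴.
Right side:
  V = W/A (potential = power per current),
      = kg·m²·s⁻³·A⁻¹.
  F = C/V (capacitance = charge per voltage),
      = A·s/(kg·m²·s⁻³·A⁻¹) (substituting C and V),
      = kg⁻¹·m⁻²·s⁴·A².
  So F⁻² = kg²·m⁴·s⁻⁸·A⁻⁴.
  Wb = V·s (flux: a volt is a weber per second),
      = kg·m²·s⁻²·A⁻¹.
  So Wb⁻¹ = kg⁻¹·m⁻²·s²·A.
  H = Wb/A (inductance = flux per current),
      = kg·m²·s⁻²·A⁻².
  So H⁻² = kg⁻²·m⁻⁴·s⁴·A⁴.
  Combining: s·V·F⁻²·Wb⁻¹·H⁻² = s · (kg·m²·s⁻³·A⁻¹) · (kg²·m⁴·s⁻⁸·A⁻⁴) · (kg⁻¹·m⁻²·s²·A) · (kg⁻²·m⁻⁴·s⁴·A⁴) = s⁻⁴.
Both reduce to s⁻⁴.

Yes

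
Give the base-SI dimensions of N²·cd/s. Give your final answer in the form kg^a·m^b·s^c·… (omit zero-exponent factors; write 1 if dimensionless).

kg²·m²·s⁻⁵·cd

N = kg·m·s⁻².
So N² = kg²·m²·s⁻⁴.
Combining: N²·s⁻¹·cd = (kg²·m²·s⁻⁴) · s⁻¹ · cd = kg²·m²·s⁻⁵·cd.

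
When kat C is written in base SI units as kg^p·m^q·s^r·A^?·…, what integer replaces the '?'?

1

kat = mol/s = s⁻¹·mol (catalytic activity).
C = A·s = s·A (charge = current × time).
Combining: kat·C = (s⁻¹·mol) · (s·A) = A·mol.
The exponent of A is 1.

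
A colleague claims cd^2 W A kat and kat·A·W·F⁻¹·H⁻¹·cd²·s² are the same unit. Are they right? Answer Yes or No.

Yes

Left side:
  W = kg·m²·s⁻³.
  kat = s⁻¹·mol.
  Combining: cd²·W·A·kat = cd² · (kg·m²·s⁻³) · A · (s⁻¹·mol) = kg·m²·s⁻⁴·A·mol·cd².
Right side:
  kat = s⁻¹·mol.
  W = kg·m²·s⁻³.
  F = kg⁻¹·m⁻²·s⁴·A².
  So F⁻¹ = kg·m²·s⁻⁴·A⁻².
  H = kg·m²·s⁻²·A⁻².
  So H⁻¹ = kg⁻¹·m⁻²·s²·A².
  Combining: kat·A·W·F⁻¹·H⁻¹·cd²·s² = (s⁻¹·mol) · A · (kg·m²·s⁻³) · (kg·m²·s⁻⁴·A⁻²) · (kg⁻¹·m⁻²·s²·A²) · cd² · s² = kg·m²·s⁻⁴·A·mol·cd².
Both reduce to kg·m²·s⁻⁴·A·mol·cd².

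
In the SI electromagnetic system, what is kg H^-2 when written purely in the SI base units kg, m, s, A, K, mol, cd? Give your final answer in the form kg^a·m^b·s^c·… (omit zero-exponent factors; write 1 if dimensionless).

kg⁻¹·m⁻⁴·s⁴·A⁴

H = Wb/A (inductance = flux per current),
    = kg·m²·s⁻²·A⁻².
So H⁻² = kg⁻²·m⁻⁴·s⁴·A⁴.
Combining: kg·H⁻² = kg · (kg⁻²·m⁻⁴·s⁴·A⁴) = kg⁻¹·m⁻⁴·s⁴·A⁴.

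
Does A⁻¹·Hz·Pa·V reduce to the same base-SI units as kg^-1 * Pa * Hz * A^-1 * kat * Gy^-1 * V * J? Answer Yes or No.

No

Left side:
  Hz = 1/s = s⁻¹ (frequency is cycles per second).
  Pa = N/m² (pressure = force per area),
      = kg·m⁻¹·s⁻².
  V = W/A (potential = power per current),
      = kg·m²·s⁻³·A⁻¹.
  Combining: A⁻¹·Hz·Pa·V = A⁻¹ · s⁻¹ · (kg·m⁻¹·s⁻²) · (kg·m²·s⁻³·A⁻¹) = kg²·m·s⁻⁶·A⁻².
Right side:
  Pa = N/m² (pressure = force per area),
      = kg·m⁻¹·s⁻².
  Hz = 1/s = s⁻¹ (frequency is cycles per second).
  kat = mol/s = s⁻¹·mol (catalytic activity).
  Gy = J/kg (absorbed dose = energy per mass),
      = m²·s⁻².
  So Gy⁻¹ = m⁻²·s².
  V = W/A (potential = power per current),
      = kg·m²·s⁻³·A⁻¹.
  J = N·m (work = force × distance),
      = kg·m²·s⁻².
  Combining: kg⁻¹·Pa·Hz·A⁻¹·kat·Gy⁻¹·V·J = kg⁻¹ · (kg·m⁻¹·s⁻²) · s⁻¹ · A⁻¹ · (s⁻¹·mol) · (m⁻²·s²) · (kg·m²·s⁻³·A⁻¹) · (kg·m²·s⁻²) = kg²·m·s⁻⁷·A⁻²·mol.
Left is kg²·m·s⁻⁶·A⁻²; right is kg²·m·s⁻⁷·A⁻²·mol — different.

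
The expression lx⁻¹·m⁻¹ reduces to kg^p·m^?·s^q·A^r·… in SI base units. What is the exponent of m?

lx = lm/m² (illuminance = luminous flux per area),
    = m⁻²·cd.
So lx⁻¹ = m²·cd⁻¹.
Combining: lx⁻¹·m⁻¹ = (m²·cd⁻¹) · m⁻¹ = m·cd⁻¹.
The exponent of m is 1.

1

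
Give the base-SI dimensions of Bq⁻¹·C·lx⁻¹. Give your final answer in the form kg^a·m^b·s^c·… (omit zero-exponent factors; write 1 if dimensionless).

Bq = 1/s = s⁻¹ (activity is decays per second).
So Bq⁻¹ = s.
C = A·s = s·A (charge = current × time).
lx = lm/m² (illuminance = luminous flux per area),
    = m⁻²·cd.
So lx⁻¹ = m²·cd⁻¹.
Combining: Bq⁻¹·C·lx⁻¹ = s · (s·A) · (m²·cd⁻¹) = m²·s²·A·cd⁻¹.

m²·s²·A·cd⁻¹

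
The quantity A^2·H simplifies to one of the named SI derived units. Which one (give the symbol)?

J

H = Wb/A (inductance = flux per current),
    = kg·m²·s⁻²·A⁻².
Combining: A²·H = A² · (kg·m²·s⁻²·A⁻²) = kg·m²·s⁻².
kg·m²·s⁻² is the base-SI form of the joule.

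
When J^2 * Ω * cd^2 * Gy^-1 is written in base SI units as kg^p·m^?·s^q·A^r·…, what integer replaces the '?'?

4

J = kg·m²·s⁻².
So J² = kg²·m⁴·s⁻⁴.
Ω = kg·m²·s⁻³·A⁻².
Gy = m²·s⁻².
So Gy⁻¹ = m⁻²·s².
Combining: J²·Ω·cd²·Gy⁻¹ = (kg²·m⁴·s⁻⁴) · (kg·m²·s⁻³·A⁻²) · cd² · (m⁻²·s²) = kg³·m⁴·s⁻⁵·A⁻²·cd².
The exponent of m is 4.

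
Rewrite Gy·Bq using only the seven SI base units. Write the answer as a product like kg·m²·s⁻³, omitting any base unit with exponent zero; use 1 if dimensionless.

m²·s⁻³

Gy = m²·s⁻².
Bq = s⁻¹.
Combining: Gy·Bq = (m²·s⁻²) · s⁻¹ = m²·s⁻³.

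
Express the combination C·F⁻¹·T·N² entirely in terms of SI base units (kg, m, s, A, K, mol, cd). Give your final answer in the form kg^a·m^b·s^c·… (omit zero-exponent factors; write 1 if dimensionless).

C = s·A.
F = kg⁻¹·m⁻²·s⁴·A².
So F⁻¹ = kg·m²·s⁻⁴·A⁻².
T = kg·s⁻²·A⁻¹.
N = kg·m·s⁻².
So N² = kg²·m²·s⁻⁴.
Combining: C·F⁻¹·T·N² = (s·A) · (kg·m²·s⁻⁴·A⁻²) · (kg·s⁻²·A⁻¹) · (kg²·m²·s⁻⁴) = kg⁴·m⁴·s⁻⁹·A⁻².

kg⁴·m⁴·s⁻⁹·A⁻²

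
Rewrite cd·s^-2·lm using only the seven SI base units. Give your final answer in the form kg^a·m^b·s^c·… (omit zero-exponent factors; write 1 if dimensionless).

lm = cd·sr = cd (luminous flux; sr is dimensionless).
Combining: cd·s⁻²·lm = cd · s⁻² · cd = s⁻²·cd².

s⁻²·cd²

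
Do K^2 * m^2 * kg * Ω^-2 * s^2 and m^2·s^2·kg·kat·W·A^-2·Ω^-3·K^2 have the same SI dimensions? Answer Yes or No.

No

Left side:
  Ω = kg·m²·s⁻³·A⁻².
  So Ω⁻² = kg⁻²·m⁻⁴·s⁶·A⁴.
  Combining: K²·m²·kg·Ω⁻²·s² = K² · m² · kg · (kg⁻²·m⁻⁴·s⁶·A⁴) · s² = kg⁻¹·m⁻²·s⁸·A⁴·K².
Right side:
  kat = mol/s = s⁻¹·mol (catalytic activity).
  W = J/s (power = energy per time),
      = kg·m²·s⁻³.
  Ω = V/A (resistance = voltage per current),
      = kg·m²·s⁻³·A⁻².
  So Ω⁻³ = kg⁻³·m⁻⁶·s⁹·A⁶.
  Combining: m²·s²·kg·kat·W·A⁻²·Ω⁻³·K² = m² · s² · kg · (s⁻¹·mol) · (kg·m²·s⁻³) · A⁻² · (kg⁻³·m⁻⁶·s⁹·A⁶) · K² = kg⁻¹·m⁻²·s⁷·A⁴·K²·mol.
Left is kg⁻¹·m⁻²·s⁸·A⁴·K²; right is kg⁻¹·m⁻²·s⁷·A⁴·K²·mol — different.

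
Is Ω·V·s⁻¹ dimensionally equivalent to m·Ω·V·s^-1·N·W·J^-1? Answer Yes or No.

No

Left side:
  Ω = kg·m²·s⁻³·A⁻².
  V = kg·m²·s⁻³·A⁻¹.
  Combining: Ω·V·s⁻¹ = (kg·m²·s⁻³·A⁻²) · (kg·m²·s⁻³·A⁻¹) · s⁻¹ = kg²·m⁴·s⁻⁷·A⁻³.
Right side:
  Ω = V/A (resistance = voltage per current),
      = kg·m²·s⁻³·A⁻².
  V = W/A (potential = power per current),
      = kg·m²·s⁻³·A⁻¹.
  N = kg·m/s² = kg·m·s⁻² (force = mass × acceleration).
  W = J/s (power = energy per time),
      = kg·m²·s⁻³.
  J = N·m (work = force × distance),
      = kg·m²·s⁻².
  So J⁻¹ = kg⁻¹·m⁻²·s².
  Combining: m·Ω·V·s⁻¹·N·W·J⁻¹ = m · (kg·m²·s⁻³·A⁻²) · (kg·m²·s⁻³·A⁻¹) · s⁻¹ · (kg·m·s⁻²) · (kg·m²·s⁻³) · (kg⁻¹·m⁻²·s²) = kg³·m⁶·s⁻¹⁰·A⁻³.
Left is kg²·m⁴·s⁻⁷·A⁻³; right is kg³·m⁶·s⁻¹⁰·A⁻³ — different.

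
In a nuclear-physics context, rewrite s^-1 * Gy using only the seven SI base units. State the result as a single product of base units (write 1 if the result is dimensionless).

m²·s⁻³

Gy = m²·s⁻².
Combining: s⁻¹·Gy = s⁻¹ · (m²·s⁻²) = m²·s⁻³.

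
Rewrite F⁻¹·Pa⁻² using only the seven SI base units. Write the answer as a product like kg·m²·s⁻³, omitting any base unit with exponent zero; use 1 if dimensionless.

kg⁻¹·m⁴·A⁻²

F = C/V (capacitance = charge per voltage),
    = A·s/(kg·m²·s⁻³·A⁻¹) (substituting C and V),
    = kg⁻¹·m⁻²·s⁴·A².
So F⁻¹ = kg·m²·s⁻⁴·A⁻².
Pa = N/m² (pressure = force per area),
    = kg·m⁻¹·s⁻².
So Pa⁻² = kg⁻²·m²·s⁴.
Combining: F⁻¹·Pa⁻² = (kg·m²·s⁻⁴·A⁻²) · (kg⁻²·m²·s⁴) = kg⁻¹·m⁴·A⁻².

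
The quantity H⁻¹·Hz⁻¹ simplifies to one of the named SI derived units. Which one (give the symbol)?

H = kg·m²·s⁻²·A⁻².
So H⁻¹ = kg⁻¹·m⁻²·s²·A².
Hz = s⁻¹.
So Hz⁻¹ = s.
Combining: H⁻¹·Hz⁻¹ = (kg⁻¹·m⁻²·s²·A²) · s = kg⁻¹·m⁻²·s³·A².
kg⁻¹·m⁻²·s³·A² is the base-SI form of the siemens.

S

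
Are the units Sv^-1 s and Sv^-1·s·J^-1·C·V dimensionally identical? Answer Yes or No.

Left side:
  Sv = J/kg (equivalent dose = energy per mass),
      = m²·s⁻².
  So Sv⁻¹ = m⁻²·s².
  Combining: Sv⁻¹·s = (m⁻²·s²) · s = m⁻²·s³.
Right side:
  Sv = m²·s⁻².
  So Sv⁻¹ = m⁻²·s².
  J = kg·m²·s⁻².
  So J⁻¹ = kg⁻¹·m⁻²·s².
  C = s·A.
  V = kg·m²·s⁻³·A⁻¹.
  Combining: Sv⁻¹·s·J⁻¹·C·V = (m⁻²·s²) · s · (kg⁻¹·m⁻²·s²) · (s·A) · (kg·m²·s⁻³·A⁻¹) = m⁻²·s³.
Both reduce to m⁻²·s³.

Yes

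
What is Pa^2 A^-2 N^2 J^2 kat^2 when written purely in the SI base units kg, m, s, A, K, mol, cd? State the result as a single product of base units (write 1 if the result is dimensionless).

Pa = N/m² (pressure = force per area),
    = kg·m⁻¹·s⁻².
So Pa² = kg²·m⁻²·s⁻⁴.
N = kg·m/s² = kg·m·s⁻² (force = mass × acceleration).
So N² = kg²·m²·s⁻⁴.
J = N·m (work = force × distance),
    = kg·m²·s⁻².
So J² = kg²·m⁴·s⁻⁴.
kat = mol/s = s⁻¹·mol (catalytic activity).
So kat² = s⁻²·mol².
Combining: Pa²·A⁻²·N²·J²·kat² = (kg²·m⁻²·s⁻⁴) · A⁻² · (kg²·m²·s⁻⁴) · (kg²·m⁴·s⁻⁴) · (s⁻²·mol²) = kg⁶·m⁴·s⁻¹⁴·A⁻²·mol².

kg⁶·m⁴·s⁻¹⁴·A⁻²·mol²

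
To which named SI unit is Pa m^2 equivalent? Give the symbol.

Pa = kg·m⁻¹·s⁻².
Combining: Pa·m² = (kg·m⁻¹·s⁻²) · m² = kg·m·s⁻².
kg·m·s⁻² is the base-SI form of the newton.

N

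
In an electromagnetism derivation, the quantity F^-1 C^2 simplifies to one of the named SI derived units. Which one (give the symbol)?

F = C/V (capacitance = charge per voltage),
    = A·s/(kg·m²·s⁻³·A⁻¹) (substituting C and V),
    = kg⁻¹·m⁻²·s⁴·A².
So F⁻¹ = kg·m²·s⁻⁴·A⁻².
C = A·s = s·A (charge = current × time).
So C² = s²·A².
Combining: F⁻¹·C² = (kg·m²·s⁻⁴·A⁻²) · (s²·A²) = kg·m²·s⁻².
kg·m²·s⁻² is the base-SI form of the joule.

J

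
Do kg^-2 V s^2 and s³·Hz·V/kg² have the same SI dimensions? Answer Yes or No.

Yes

Left side:
  V = kg·m²·s⁻³·A⁻¹.
  Combining: kg⁻²·V·s² = kg⁻² · (kg·m²·s⁻³·A⁻¹) · s² = kg⁻¹·m²·s⁻¹·A⁻¹.
Right side:
  Hz = 1/s = s⁻¹ (frequency is cycles per second).
  V = W/A (potential = power per current),
      = kg·m²·s⁻³·A⁻¹.
  Combining: s³·kg⁻²·Hz·V = s³ · kg⁻² · s⁻¹ · (kg·m²·s⁻³·A⁻¹) = kg⁻¹·m²·s⁻¹·A⁻¹.
Both reduce to kg⁻¹·m²·s⁻¹·A⁻¹.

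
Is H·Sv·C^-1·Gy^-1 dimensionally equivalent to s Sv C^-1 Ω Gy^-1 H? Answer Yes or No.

No

Left side:
  H = kg·m²·s⁻²·A⁻².
  Sv = m²·s⁻².
  C = s·A.
  So C⁻¹ = s⁻¹·A⁻¹.
  Gy = m²·s⁻².
  So Gy⁻¹ = m⁻²·s².
  Combining: H·Sv·C⁻¹·Gy⁻¹ = (kg·m²·s⁻²·A⁻²) · (m²·s⁻²) · (s⁻¹·A⁻¹) · (m⁻²·s²) = kg·m²·s⁻³·A⁻³.
Right side:
  Sv = J/kg (equivalent dose = energy per mass),
      = m²·s⁻².
  C = A·s = s·A (charge = current × time).
  So C⁻¹ = s⁻¹·A⁻¹.
  Ω = V/A (resistance = voltage per current),
      = kg·m²·s⁻³·A⁻².
  Gy = J/kg (absorbed dose = energy per mass),
      = m²·s⁻².
  So Gy⁻¹ = m⁻²·s².
  H = Wb/A (inductance = flux per current),
      = kg·m²·s⁻²·A⁻².
  Combining: s·Sv·C⁻¹·Ω·Gy⁻¹·H = s · (m²·s⁻²) · (s⁻¹·A⁻¹) · (kg·m²·s⁻³·A⁻²) · (m⁻²·s²) · (kg·m²·s⁻²·A⁻²) = kg²·m⁴·s⁻⁵·A⁻⁵.
Left is kg·m²·s⁻³·A⁻³; right is kg²·m⁴·s⁻⁵·A⁻⁵ — different.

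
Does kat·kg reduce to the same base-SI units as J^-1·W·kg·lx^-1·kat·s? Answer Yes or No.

Left side:
  kat = mol/s = s⁻¹·mol (catalytic activity).
  Combining: kat·kg = (s⁻¹·mol) · kg = kg·s⁻¹·mol.
Right side:
  J = N·m (work = force × distance),
      = kg·m²·s⁻².
  So J⁻¹ = kg⁻¹·m⁻²·s².
  W = J/s (power = energy per time),
      = kg·m²·s⁻³.
  lx = lm/m² (illuminance = luminous flux per area),
      = m⁻²·cd.
  So lx⁻¹ = m²·cd⁻¹.
  kat = mol/s = s⁻¹·mol (catalytic activity).
  Combining: J⁻¹·W·kg·lx⁻¹·kat·s = (kg⁻¹·m⁻²·s²) · (kg·m²·s⁻³) · kg · (m²·cd⁻¹) · (s⁻¹·mol) · s = kg·m²·s⁻¹·mol·cd⁻¹.
Left is kg·s⁻¹·mol; right is kg·m²·s⁻¹·mol·cd⁻¹ — different.

No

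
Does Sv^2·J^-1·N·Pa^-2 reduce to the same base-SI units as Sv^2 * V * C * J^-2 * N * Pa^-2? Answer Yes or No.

Left side:
  Sv = m²·s⁻².
  So Sv² = m⁴·s⁻⁴.
  J = kg·m²·s⁻².
  So J⁻¹ = kg⁻¹·m⁻²·s².
  N = kg·m·s⁻².
  Pa = kg·m⁻¹·s⁻².
  So Pa⁻² = kg⁻²·m²·s⁴.
  Combining: Sv²·J⁻¹·N·Pa⁻² = (m⁴·s⁻⁴) · (kg⁻¹·m⁻²·s²) · (kg·m·s⁻²) · (kg⁻²·m²·s⁴) = kg⁻²·m⁵.
Right side:
  Sv = J/kg (equivalent dose = energy per mass),
      = m²·s⁻².
  So Sv² = m⁴·s⁻⁴.
  V = W/A (potential = power per current),
      = kg·m²·s⁻³·A⁻¹.
  C = A·s = s·A (charge = current × time).
  J = N·m (work = force × distance),
      = kg·m²·s⁻².
  So J⁻² = kg⁻²·m⁻⁴·s⁴.
  N = kg·m/s² = kg·m·s⁻² (force = mass × acceleration).
  Pa = N/m² (pressure = force per area),
      = kg·m⁻¹·s⁻².
  So Pa⁻² = kg⁻²·m²·s⁴.
  Combining: Sv²·V·C·J⁻²·N·Pa⁻² = (m⁴·s⁻⁴) · (kg·m²·s⁻³·A⁻¹) · (s·A) · (kg⁻²·m⁻⁴·s⁴) · (kg·m·s⁻²) · (kg⁻²·m²·s⁴) = kg⁻²·m⁵.
Both reduce to kg⁻²·m⁵.

Yes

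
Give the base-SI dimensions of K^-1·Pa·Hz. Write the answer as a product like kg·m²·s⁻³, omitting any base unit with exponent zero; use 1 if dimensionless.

kg·m⁻¹·s⁻³·K⁻¹

Pa = N/m² (pressure = force per area),
    = kg·m⁻¹·s⁻².
Hz = 1/s = s⁻¹ (frequency is cycles per second).
Combining: K⁻¹·Pa·Hz = K⁻¹ · (kg·m⁻¹·s⁻²) · s⁻¹ = kg·m⁻¹·s⁻³·K⁻¹.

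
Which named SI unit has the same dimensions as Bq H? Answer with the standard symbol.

Ω

Bq = 1/s = s⁻¹ (activity is decays per second).
H = Wb/A (inductance = flux per current),
    = kg·m²·s⁻²·A⁻².
Combining: Bq·H = s⁻¹ · (kg·m²·s⁻²·A⁻²) = kg·m²·s⁻³·A⁻².
kg·m²·s⁻³·A⁻² is the base-SI form of the ohm.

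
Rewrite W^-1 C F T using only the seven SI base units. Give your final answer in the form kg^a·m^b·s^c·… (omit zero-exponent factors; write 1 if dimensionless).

kg⁻¹·m⁻⁴·s⁶·A²

W = J/s (power = energy per time),
    = kg·m²·s⁻³.
So W⁻¹ = kg⁻¹·m⁻²·s³.
C = A·s = s·A (charge = current × time).
F = C/V (capacitance = charge per voltage),
    = A·s/(kg·m²·s⁻³·A⁻¹) (substituting C and V),
    = kg⁻¹·m⁻²·s⁴·A².
T = Wb/m² (flux density = flux per area),
    = kg·s⁻²·A⁻¹.
Combining: W⁻¹·C·F·T = (kg⁻¹·m⁻²·s³) · (s·A) · (kg⁻¹·m⁻²·s⁴·A²) · (kg·s⁻²·A⁻¹) = kg⁻¹·m⁻⁴·s⁶·A².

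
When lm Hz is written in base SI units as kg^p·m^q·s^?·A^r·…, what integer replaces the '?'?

-1

lm = cd·sr = cd (luminous flux; sr is dimensionless).
Hz = 1/s = s⁻¹ (frequency is cycles per second).
Combining: lm·Hz = cd · s⁻¹ = s⁻¹·cd.
The exponent of s is -1.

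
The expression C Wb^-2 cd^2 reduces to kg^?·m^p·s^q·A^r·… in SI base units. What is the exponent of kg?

-2

C = s·A.
Wb = kg·m²·s⁻²·A⁻¹.
So Wb⁻² = kg⁻²·m⁻⁴·s⁴·A².
Combining: C·Wb⁻²·cd² = (s·A) · (kg⁻²·m⁻⁴·s⁴·A²) · cd² = kg⁻²·m⁻⁴·s⁵·A³·cd².
The exponent of kg is -2.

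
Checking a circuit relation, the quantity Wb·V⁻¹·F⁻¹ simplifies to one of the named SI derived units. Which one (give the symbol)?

Ω

Wb = kg·m²·s⁻²·A⁻¹.
V = kg·m²·s⁻³·A⁻¹.
So V⁻¹ = kg⁻¹·m⁻²·s³·A.
F = kg⁻¹·m⁻²·s⁴·A².
So F⁻¹ = kg·m²·s⁻⁴·A⁻².
Combining: Wb·V⁻¹·F⁻¹ = (kg·m²·s⁻²·A⁻¹) · (kg⁻¹·m⁻²·s³·A) · (kg·m²·s⁻⁴·A⁻²) = kg·m²·s⁻³·A⁻².
kg·m²·s⁻³·A⁻² is the base-SI form of the ohm.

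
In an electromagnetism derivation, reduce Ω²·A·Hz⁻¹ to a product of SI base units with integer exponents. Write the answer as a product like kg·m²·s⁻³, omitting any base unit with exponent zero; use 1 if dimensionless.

Ω = kg·m²·s⁻³·A⁻².
So Ω² = kg²·m⁴·s⁻⁶·A⁻⁴.
Hz = s⁻¹.
So Hz⁻¹ = s.
Combining: Ω²·A·Hz⁻¹ = (kg²·m⁴·s⁻⁶·A⁻⁴) · A · s = kg²·m⁴·s⁻⁵·A⁻³.

kg²·m⁴·s⁻⁵·A⁻³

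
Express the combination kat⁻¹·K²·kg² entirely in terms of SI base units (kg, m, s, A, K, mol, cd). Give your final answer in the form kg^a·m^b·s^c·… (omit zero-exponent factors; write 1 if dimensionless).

kat = s⁻¹·mol.
So kat⁻¹ = s·mol⁻¹.
Combining: kat⁻¹·K²·kg² = (s·mol⁻¹) · K² · kg² = kg²·s·K²·mol⁻¹.

kg²·s·K²·mol⁻¹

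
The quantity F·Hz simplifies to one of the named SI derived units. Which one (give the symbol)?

F = C/V (capacitance = charge per voltage),
    = A·s/(kg·m²·s⁻³·A⁻¹) (substituting C and V),
    = kg⁻¹·m⁻²·s⁴·A².
Hz = 1/s = s⁻¹ (frequency is cycles per second).
Combining: F·Hz = (kg⁻¹·m⁻²·s⁴·A²) · s⁻¹ = kg⁻¹·m⁻²·s³·A².
kg⁻¹·m⁻²·s³·A² is the base-SI form of the siemens.

S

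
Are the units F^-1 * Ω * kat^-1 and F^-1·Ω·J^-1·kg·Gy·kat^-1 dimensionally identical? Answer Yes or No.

Yes

Left side:
  F = C/V (capacitance = charge per voltage),
      = A·s/(kg·m²·s⁻³·A⁻¹) (substituting C and V),
      = kg⁻¹·m⁻²·s⁴·A².
  So F⁻¹ = kg·m²·s⁻⁴·A⁻².
  Ω = V/A (resistance = voltage per current),
      = kg·m²·s⁻³·A⁻².
  kat = mol/s = s⁻¹·mol (catalytic activity).
  So kat⁻¹ = s·mol⁻¹.
  Combining: F⁻¹·Ω·kat⁻¹ = (kg·m²·s⁻⁴·A⁻²) · (kg·m²·s⁻³·A⁻²) · (s·mol⁻¹) = kg²·m⁴·s⁻⁶·A⁻⁴·mol⁻¹.
Right side:
  F = C/V (capacitance = charge per voltage),
      = A·s/(kg·m²·s⁻³·A⁻¹) (substituting C and V),
      = kg⁻¹·m⁻²·s⁴·A².
  So F⁻¹ = kg·m²·s⁻⁴·A⁻².
  Ω = V/A (resistance = voltage per current),
      = kg·m²·s⁻³·A⁻².
  J = N·m (work = force × distance),
      = kg·m²·s⁻².
  So J⁻¹ = kg⁻¹·m⁻²·s².
  Gy = J/kg (absorbed dose = energy per mass),
      = m²·s⁻².
  kat = mol/s = s⁻¹·mol (catalytic activity).
  So kat⁻¹ = s·mol⁻¹.
  Combining: F⁻¹·Ω·J⁻¹·kg·Gy·kat⁻¹ = (kg·m²·s⁻⁴·A⁻²) · (kg·m²·s⁻³·A⁻²) · (kg⁻¹·m⁻²·s²) · kg · (m²·s⁻²) · (s·mol⁻¹) = kg²·m⁴·s⁻⁶·A⁻⁴·mol⁻¹.
Both reduce to kg²·m⁴·s⁻⁶·A⁻⁴·mol⁻¹.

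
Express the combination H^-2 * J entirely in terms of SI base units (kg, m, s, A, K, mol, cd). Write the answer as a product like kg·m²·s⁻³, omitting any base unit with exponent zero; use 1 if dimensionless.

H = Wb/A (inductance = flux per current),
    = kg·m²·s⁻²·A⁻².
So H⁻² = kg⁻²·m⁻⁴·s⁴·A⁴.
J = N·m (work = force × distance),
    = kg·m²·s⁻².
Combining: H⁻²·J = (kg⁻²·m⁻⁴·s⁴·A⁴) · (kg·m²·s⁻²) = kg⁻¹·m⁻²·s²·A⁴.

kg⁻¹·m⁻²·s²·A⁴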